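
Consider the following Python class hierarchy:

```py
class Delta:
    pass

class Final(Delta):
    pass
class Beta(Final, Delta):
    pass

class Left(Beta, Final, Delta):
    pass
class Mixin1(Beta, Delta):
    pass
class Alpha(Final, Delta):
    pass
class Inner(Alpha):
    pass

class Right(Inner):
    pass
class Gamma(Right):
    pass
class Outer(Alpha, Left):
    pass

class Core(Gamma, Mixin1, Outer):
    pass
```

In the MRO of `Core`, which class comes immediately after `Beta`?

Final

L[Core] = Core + merge(L[Gamma], L[Mixin1], L[Outer], [Gamma Mixin1 Outer])
  take Gamma:  [Gamma Right Inner Alpha Final Delta object] + [Mixin1 Beta Final Delta object] + [Outer Alpha Left Beta Final Delta object] + [Gamma Mixin1 Outer]
  take Right:  [Right Inner Alpha Final Delta object] + [Mixin1 Beta Final Delta object] + [Outer Alpha Left Beta Final Delta object] + [Mixin1 Outer]
  take Inner:  [Inner Alpha Final Delta object] + [Mixin1 Beta Final Delta object] + [Outer Alpha Left Beta Final Delta object] + [Mixin1 Outer]
  take Mixin1:  [Alpha Final Delta object] + [Mixin1 Beta Final Delta object] + [Outer Alpha Left Beta Final Delta object] + [Mixin1 Outer]
  take Outer:  [Alpha Final Delta object] + [Beta Final Delta object] + [Outer Alpha Left Beta Final Delta object] + [Outer]
  take Alpha:  [Alpha Final Delta object] + [Beta Final Delta object] + [Alpha Left Beta Final Delta object]
  take Left:  [Final Delta object] + [Beta Final Delta object] + [Left Beta Final Delta object]
  take Beta:  [Final Delta object] + [Beta Final Delta object] + [Beta Final Delta object]
  take Final:  [Final Delta object] + [Final Delta object] + [Final Delta object]
  take Delta:  [Delta object] + [Delta object] + [Delta object]
  take object:  [object] + [object] + [object]
MRO: Core Gamma Right Inner Mixin1 Outer Alpha Left Beta Final Delta object
Beta is at position 8; next is Final.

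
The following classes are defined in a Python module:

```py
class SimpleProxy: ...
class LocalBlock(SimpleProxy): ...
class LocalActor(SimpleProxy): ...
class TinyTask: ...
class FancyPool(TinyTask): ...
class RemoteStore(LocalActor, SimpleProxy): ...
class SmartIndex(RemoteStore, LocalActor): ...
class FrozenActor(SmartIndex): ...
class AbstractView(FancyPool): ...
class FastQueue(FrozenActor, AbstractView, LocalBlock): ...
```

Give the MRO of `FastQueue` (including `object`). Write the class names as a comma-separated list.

L[FastQueue] = FastQueue + merge(L[FrozenActor], L[AbstractView], L[LocalBlock], [FrozenActor AbstractView LocalBlock])
  take FrozenActor:  [FrozenActor SmartIndex RemoteStore LocalActor SimpleProxy object] + [AbstractView FancyPool TinyTask object] + [LocalBlock SimpleProxy object] + [FrozenActor AbstractView LocalBlock]
  take SmartIndex:  [SmartIndex RemoteStore LocalActor SimpleProxy object] + [AbstractView FancyPool TinyTask object] + [LocalBlock SimpleProxy object] + [AbstractView LocalBlock]
  take RemoteStore:  [RemoteStore LocalActor SimpleProxy object] + [AbstractView FancyPool TinyTask object] + [LocalBlock SimpleProxy object] + [AbstractView LocalBlock]
  take LocalActor:  [LocalActor SimpleProxy object] + [AbstractView FancyPool TinyTask object] + [LocalBlock SimpleProxy object] + [AbstractView LocalBlock]
  take AbstractView:  [SimpleProxy object] + [AbstractView FancyPool TinyTask object] + [LocalBlock SimpleProxy object] + [AbstractView LocalBlock]
  take FancyPool:  [SimpleProxy object] + [FancyPool TinyTask object] + [LocalBlock SimpleProxy object] + [LocalBlock]
  take TinyTask:  [SimpleProxy object] + [TinyTask object] + [LocalBlock SimpleProxy object] + [LocalBlock]
  take LocalBlock:  [SimpleProxy object] + [object] + [LocalBlock SimpleProxy object] + [LocalBlock]
  take SimpleProxy:  [SimpleProxy object] + [object] + [SimpleProxy object]
  take object:  [object] + [object] + [object]

FastQueue, FrozenActor, SmartIndex, RemoteStore, LocalActor, AbstractView, FancyPool, TinyTask, LocalBlock, SimpleProxy, object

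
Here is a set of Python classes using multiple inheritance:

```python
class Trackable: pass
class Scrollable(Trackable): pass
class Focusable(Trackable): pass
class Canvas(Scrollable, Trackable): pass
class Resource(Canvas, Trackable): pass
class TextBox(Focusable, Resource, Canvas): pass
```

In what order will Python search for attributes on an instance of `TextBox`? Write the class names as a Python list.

L[TextBox] = TextBox + merge(L[Focusable], L[Resource], L[Canvas], [Focusable Resource Canvas])
  take Focusable:  [Focusable Trackable object] + [Resource Canvas Scrollable Trackable object] + [Canvas Scrollable Trackable object] + [Focusable Resource Canvas]
  take Resource:  [Trackable object] + [Resource Canvas Scrollable Trackable object] + [Canvas Scrollable Trackable object] + [Resource Canvas]
  take Canvas:  [Trackable object] + [Canvas Scrollable Trackable object] + [Canvas Scrollable Trackable object] + [Canvas]
  take Scrollable:  [Trackable object] + [Scrollable Trackable object] + [Scrollable Trackable object]
  take Trackable:  [Trackable object] + [Trackable object] + [Trackable object]
  take object:  [object] + [object] + [object]

[TextBox, Focusable, Resource, Canvas, Scrollable, Trackable, object]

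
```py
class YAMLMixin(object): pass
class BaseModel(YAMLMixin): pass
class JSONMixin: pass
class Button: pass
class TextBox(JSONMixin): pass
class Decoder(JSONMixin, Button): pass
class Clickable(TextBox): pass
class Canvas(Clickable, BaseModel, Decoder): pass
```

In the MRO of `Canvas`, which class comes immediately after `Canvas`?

Clickable

L[Canvas] = Canvas + merge(L[Clickable], L[BaseModel], L[Decoder], [Clickable BaseModel Decoder])
  take Clickable:  [Clickable TextBox JSONMixin object] + [BaseModel YAMLMixin object] + [Decoder JSONMixin Button object] + [Clickable BaseModel Decoder]
  take TextBox:  [TextBox JSONMixin object] + [BaseModel YAMLMixin object] + [Decoder JSONMixin Button object] + [BaseModel Decoder]
  take BaseModel:  [JSONMixin object] + [BaseModel YAMLMixin object] + [Decoder JSONMixin Button object] + [BaseModel Decoder]
  take YAMLMixin:  [JSONMixin object] + [YAMLMixin object] + [Decoder JSONMixin Button object] + [Decoder]
  take Decoder:  [JSONMixin object] + [object] + [Decoder JSONMixin Button object] + [Decoder]
  take JSONMixin:  [JSONMixin object] + [object] + [JSONMixin Button object]
  take Button:  [object] + [object] + [Button object]
  take object:  [object] + [object] + [object]
MRO: Canvas Clickable TextBox BaseModel YAMLMixin Decoder JSONMixin Button object
Canvas is at position 0; next is Clickable.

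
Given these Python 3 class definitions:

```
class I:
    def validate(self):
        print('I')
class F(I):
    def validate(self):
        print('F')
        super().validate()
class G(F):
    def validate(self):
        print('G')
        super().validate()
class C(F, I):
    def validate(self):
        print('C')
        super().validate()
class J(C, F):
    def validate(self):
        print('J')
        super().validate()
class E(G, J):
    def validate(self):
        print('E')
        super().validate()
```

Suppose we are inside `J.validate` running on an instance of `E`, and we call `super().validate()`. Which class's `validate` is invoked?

C

L[E] = E + merge(L[G], L[J], [G J])
  take G:  [G F I object] + [J C F I object] + [G J]
  take J:  [F I object] + [J C F I object] + [J]
  take C:  [F I object] + [C F I object]
  take F:  [F I object] + [F I object]
  take I:  [I object] + [I object]
  take object:  [object] + [object]
MRO: E G J C F I object
super() in J.validate on a E instance goes to the class after J in E's MRO: C.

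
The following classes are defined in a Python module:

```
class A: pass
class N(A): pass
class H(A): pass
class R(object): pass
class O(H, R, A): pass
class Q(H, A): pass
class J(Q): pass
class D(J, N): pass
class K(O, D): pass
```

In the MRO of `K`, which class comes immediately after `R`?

L[K] = K + merge(L[O], L[D], [O D])
  take O:  [O H R A object] + [D J Q H N A object] + [O D]
  take D:  [H R A object] + [D J Q H N A object] + [D]
  take J:  [H R A object] + [J Q H N A object]
  take Q:  [H R A object] + [Q H N A object]
  take H:  [H R A object] + [H N A object]
  take R:  [R A object] + [N A object]
  take N:  [A object] + [N A object]
  take A:  [A object] + [A object]
  take object:  [object] + [object]
MRO: K O D J Q H R N A object
R is at position 6; next is N.

N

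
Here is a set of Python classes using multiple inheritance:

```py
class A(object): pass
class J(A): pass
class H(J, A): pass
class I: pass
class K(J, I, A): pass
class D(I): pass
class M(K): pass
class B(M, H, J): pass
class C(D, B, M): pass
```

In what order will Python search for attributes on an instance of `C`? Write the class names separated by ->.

L[C] = C + merge(L[D], L[B], L[M], [D B M])
  take D:  [D I object] + [B M K H J I A object] + [M K J I A object] + [D B M]
  take B:  [I object] + [B M K H J I A object] + [M K J I A object] + [B M]
  take M:  [I object] + [M K H J I A object] + [M K J I A object] + [M]
  take K:  [I object] + [K H J I A object] + [K J I A object]
  take H:  [I object] + [H J I A object] + [J I A object]
  take J:  [I object] + [J I A object] + [J I A object]
  take I:  [I object] + [I A object] + [I A object]
  take A:  [object] + [A object] + [A object]
  take object:  [object] + [object] + [object]

C -> D -> B -> M -> K -> H -> J -> I -> A -> object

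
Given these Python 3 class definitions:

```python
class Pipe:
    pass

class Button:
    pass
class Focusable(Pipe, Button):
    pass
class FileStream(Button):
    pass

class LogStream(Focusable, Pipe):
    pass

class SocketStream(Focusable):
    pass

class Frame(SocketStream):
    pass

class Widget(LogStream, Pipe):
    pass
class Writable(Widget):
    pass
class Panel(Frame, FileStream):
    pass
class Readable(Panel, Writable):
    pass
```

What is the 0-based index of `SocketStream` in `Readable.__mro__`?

3

L[Readable] = Readable + merge(L[Panel], L[Writable], [Panel Writable])
  take Panel:  [Panel Frame SocketStream Focusable Pipe FileStream Button object] + [Writable Widget LogStream Focusable Pipe Button object] + [Panel Writable]
  take Frame:  [Frame SocketStream Focusable Pipe FileStream Button object] + [Writable Widget LogStream Focusable Pipe Button object] + [Writable]
  take SocketStream:  [SocketStream Focusable Pipe FileStream Button object] + [Writable Widget LogStream Focusable Pipe Button object] + [Writable]
  take Writable:  [Focusable Pipe FileStream Button object] + [Writable Widget LogStream Focusable Pipe Button object] + [Writable]
  take Widget:  [Focusable Pipe FileStream Button object] + [Widget LogStream Focusable Pipe Button object]
  take LogStream:  [Focusable Pipe FileStream Button object] + [LogStream Focusable Pipe Button object]
  take Focusable:  [Focusable Pipe FileStream Button object] + [Focusable Pipe Button object]
  take Pipe:  [Pipe FileStream Button object] + [Pipe Button object]
  take FileStream:  [FileStream Button object] + [Button object]
  take Button:  [Button object] + [Button object]
  take object:  [object] + [object]
MRO: Readable Panel Frame SocketStream Writable Widget LogStream Focusable Pipe FileStream Button object
SocketStream sits at index 3.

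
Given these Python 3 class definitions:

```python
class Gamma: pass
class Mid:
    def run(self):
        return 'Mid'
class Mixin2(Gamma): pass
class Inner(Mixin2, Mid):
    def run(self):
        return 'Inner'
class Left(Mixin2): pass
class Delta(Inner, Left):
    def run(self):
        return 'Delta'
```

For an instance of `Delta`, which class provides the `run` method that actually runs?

Delta

L[Delta] = Delta + merge(L[Inner], L[Left], [Inner Left])
  take Inner:  [Inner Mixin2 Gamma Mid object] + [Left Mixin2 Gamma object] + [Inner Left]
  take Left:  [Mixin2 Gamma Mid object] + [Left Mixin2 Gamma object] + [Left]
  take Mixin2:  [Mixin2 Gamma Mid object] + [Mixin2 Gamma object]
  take Gamma:  [Gamma Mid object] + [Gamma object]
  take Mid:  [Mid object] + [object]
  take object:  [object] + [object]
MRO: Delta Inner Left Mixin2 Gamma Mid object
run is defined in: Delta, Inner, Mid. First along the MRO is Delta.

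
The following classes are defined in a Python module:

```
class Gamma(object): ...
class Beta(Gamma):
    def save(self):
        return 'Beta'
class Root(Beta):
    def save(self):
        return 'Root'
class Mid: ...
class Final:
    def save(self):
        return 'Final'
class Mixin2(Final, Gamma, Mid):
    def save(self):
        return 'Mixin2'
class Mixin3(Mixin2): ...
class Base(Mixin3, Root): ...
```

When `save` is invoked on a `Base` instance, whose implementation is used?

Mixin2

L[Base] = Base + merge(L[Mixin3], L[Root], [Mixin3 Root])
  take Mixin3:  [Mixin3 Mixin2 Final Gamma Mid object] + [Root Beta Gamma object] + [Mixin3 Root]
  take Mixin2:  [Mixin2 Final Gamma Mid object] + [Root Beta Gamma object] + [Root]
  take Final:  [Final Gamma Mid object] + [Root Beta Gamma object] + [Root]
  take Root:  [Gamma Mid object] + [Root Beta Gamma object] + [Root]
  take Beta:  [Gamma Mid object] + [Beta Gamma object]
  take Gamma:  [Gamma Mid object] + [Gamma object]
  take Mid:  [Mid object] + [object]
  take object:  [object] + [object]
MRO: Base Mixin3 Mixin2 Final Root Beta Gamma Mid object
save is defined in: Beta, Final, Mixin2, Root. First along the MRO is Mixin2.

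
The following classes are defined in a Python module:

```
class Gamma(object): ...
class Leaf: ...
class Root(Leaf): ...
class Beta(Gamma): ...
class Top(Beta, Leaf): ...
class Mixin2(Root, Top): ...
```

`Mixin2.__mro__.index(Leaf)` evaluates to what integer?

5

L[Mixin2] = Mixin2 + merge(L[Root], L[Top], [Root Top])
  take Root:  [Root Leaf object] + [Top Beta Gamma Leaf object] + [Root Top]
  take Top:  [Leaf object] + [Top Beta Gamma Leaf object] + [Top]
  take Beta:  [Leaf object] + [Beta Gamma Leaf object]
  take Gamma:  [Leaf object] + [Gamma Leaf object]
  take Leaf:  [Leaf object] + [Leaf object]
  take object:  [object] + [object]
MRO: Mixin2 Root Top Beta Gamma Leaf object
Leaf sits at index 5.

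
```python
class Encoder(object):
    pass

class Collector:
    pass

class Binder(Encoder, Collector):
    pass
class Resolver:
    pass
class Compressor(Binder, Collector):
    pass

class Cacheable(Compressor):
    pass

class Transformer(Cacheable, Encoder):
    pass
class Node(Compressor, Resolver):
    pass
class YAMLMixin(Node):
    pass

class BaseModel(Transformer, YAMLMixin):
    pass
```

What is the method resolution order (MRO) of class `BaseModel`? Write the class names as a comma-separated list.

BaseModel, Transformer, Cacheable, YAMLMixin, Node, Compressor, Binder, Encoder, Collector, Resolver, object

L[BaseModel] = BaseModel + merge(L[Transformer], L[YAMLMixin], [Transformer YAMLMixin])
  take Transformer:  [Transformer Cacheable Compressor Binder Encoder Collector object] + [YAMLMixin Node Compressor Binder Encoder Collector Resolver object] + [Transformer YAMLMixin]
  take Cacheable:  [Cacheable Compressor Binder Encoder Collector object] + [YAMLMixin Node Compressor Binder Encoder Collector Resolver object] + [YAMLMixin]
  take YAMLMixin:  [Compressor Binder Encoder Collector object] + [YAMLMixin Node Compressor Binder Encoder Collector Resolver object] + [YAMLMixin]
  take Node:  [Compressor Binder Encoder Collector object] + [Node Compressor Binder Encoder Collector Resolver object]
  take Compressor:  [Compressor Binder Encoder Collector object] + [Compressor Binder Encoder Collector Resolver object]
  take Binder:  [Binder Encoder Collector object] + [Binder Encoder Collector Resolver object]
  take Encoder:  [Encoder Collector object] + [Encoder Collector Resolver object]
  take Collector:  [Collector object] + [Collector Resolver object]
  take Resolver:  [object] + [Resolver object]
  take object:  [object] + [object]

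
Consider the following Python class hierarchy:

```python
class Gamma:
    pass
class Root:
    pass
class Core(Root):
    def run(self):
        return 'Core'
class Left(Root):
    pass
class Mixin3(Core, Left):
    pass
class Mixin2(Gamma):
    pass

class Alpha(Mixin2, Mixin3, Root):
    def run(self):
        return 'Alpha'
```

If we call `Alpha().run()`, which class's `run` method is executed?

L[Alpha] = Alpha + merge(L[Mixin2], L[Mixin3], L[Root], [Mixin2 Mixin3 Root])
  take Mixin2:  [Mixin2 Gamma object] + [Mixin3 Core Left Root object] + [Root object] + [Mixin2 Mixin3 Root]
  take Gamma:  [Gamma object] + [Mixin3 Core Left Root object] + [Root object] + [Mixin3 Root]
  take Mixin3:  [object] + [Mixin3 Core Left Root object] + [Root object] + [Mixin3 Root]
  take Core:  [object] + [Core Left Root object] + [Root object] + [Root]
  take Left:  [object] + [Left Root object] + [Root object] + [Root]
  take Root:  [object] + [Root object] + [Root object] + [Root]
  take object:  [object] + [object] + [object]
MRO: Alpha Mixin2 Gamma Mixin3 Core Left Root object
run is defined in: Alpha, Core. First along the MRO is Alpha.

Alpha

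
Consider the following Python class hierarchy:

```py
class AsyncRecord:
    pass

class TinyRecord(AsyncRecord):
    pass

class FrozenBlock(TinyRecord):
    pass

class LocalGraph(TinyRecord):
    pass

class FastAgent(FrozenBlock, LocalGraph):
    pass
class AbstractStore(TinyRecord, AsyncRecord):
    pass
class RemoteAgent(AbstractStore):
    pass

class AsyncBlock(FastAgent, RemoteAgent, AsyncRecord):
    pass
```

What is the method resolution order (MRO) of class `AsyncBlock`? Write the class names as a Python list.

L[AsyncBlock] = AsyncBlock + merge(L[FastAgent], L[RemoteAgent], L[AsyncRecord], [FastAgent RemoteAgent AsyncRecord])
  take FastAgent:  [FastAgent FrozenBlock LocalGraph TinyRecord AsyncRecord object] + [RemoteAgent AbstractStore TinyRecord AsyncRecord object] + [AsyncRecord object] + [FastAgent RemoteAgent AsyncRecord]
  take FrozenBlock:  [FrozenBlock LocalGraph TinyRecord AsyncRecord object] + [RemoteAgent AbstractStore TinyRecord AsyncRecord object] + [AsyncRecord object] + [RemoteAgent AsyncRecord]
  take LocalGraph:  [LocalGraph TinyRecord AsyncRecord object] + [RemoteAgent AbstractStore TinyRecord AsyncRecord object] + [AsyncRecord object] + [RemoteAgent AsyncRecord]
  take RemoteAgent:  [TinyRecord AsyncRecord object] + [RemoteAgent AbstractStore TinyRecord AsyncRecord object] + [AsyncRecord object] + [RemoteAgent AsyncRecord]
  take AbstractStore:  [TinyRecord AsyncRecord object] + [AbstractStore TinyRecord AsyncRecord object] + [AsyncRecord object] + [AsyncRecord]
  take TinyRecord:  [TinyRecord AsyncRecord object] + [TinyRecord AsyncRecord object] + [AsyncRecord object] + [AsyncRecord]
  take AsyncRecord:  [AsyncRecord object] + [AsyncRecord object] + [AsyncRecord object] + [AsyncRecord]
  take object:  [object] + [object] + [object]

[AsyncBlock, FastAgent, FrozenBlock, LocalGraph, RemoteAgent, AbstractStore, TinyRecord, AsyncRecord, object]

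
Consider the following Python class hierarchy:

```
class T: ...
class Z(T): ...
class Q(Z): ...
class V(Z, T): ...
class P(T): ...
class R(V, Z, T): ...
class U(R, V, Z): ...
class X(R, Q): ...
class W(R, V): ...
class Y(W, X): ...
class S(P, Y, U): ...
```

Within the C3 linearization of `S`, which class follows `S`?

L[S] = S + merge(L[P], L[Y], L[U], [P Y U])
  take P:  [P T object] + [Y W X R V Q Z T object] + [U R V Z T object] + [P Y U]
  take Y:  [T object] + [Y W X R V Q Z T object] + [U R V Z T object] + [Y U]
  take W:  [T object] + [W X R V Q Z T object] + [U R V Z T object] + [U]
  take X:  [T object] + [X R V Q Z T object] + [U R V Z T object] + [U]
  take U:  [T object] + [R V Q Z T object] + [U R V Z T object] + [U]
  take R:  [T object] + [R V Q Z T object] + [R V Z T object]
  take V:  [T object] + [V Q Z T object] + [V Z T object]
  take Q:  [T object] + [Q Z T object] + [Z T object]
  take Z:  [T object] + [Z T object] + [Z T object]
  take T:  [T object] + [T object] + [T object]
  take object:  [object] + [object] + [object]
MRO: S P Y W X U R V Q Z T object
S is at position 0; next is P.

P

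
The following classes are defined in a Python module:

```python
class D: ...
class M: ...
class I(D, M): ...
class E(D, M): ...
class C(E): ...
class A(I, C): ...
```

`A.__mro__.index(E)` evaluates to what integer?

L[A] = A + merge(L[I], L[C], [I C])
  take I:  [I D M object] + [C E D M object] + [I C]
  take C:  [D M object] + [C E D M object] + [C]
  take E:  [D M object] + [E D M object]
  take D:  [D M object] + [D M object]
  take M:  [M object] + [M object]
  take object:  [object] + [object]
MRO: A I C E D M object
E sits at index 3.

3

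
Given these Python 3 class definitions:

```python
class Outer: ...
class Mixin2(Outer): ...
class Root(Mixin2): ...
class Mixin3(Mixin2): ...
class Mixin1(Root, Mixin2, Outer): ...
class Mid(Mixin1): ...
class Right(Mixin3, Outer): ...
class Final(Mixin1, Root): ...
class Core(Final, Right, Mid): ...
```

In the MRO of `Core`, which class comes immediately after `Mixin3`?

L[Core] = Core + merge(L[Final], L[Right], L[Mid], [Final Right Mid])
  take Final:  [Final Mixin1 Root Mixin2 Outer object] + [Right Mixin3 Mixin2 Outer object] + [Mid Mixin1 Root Mixin2 Outer object] + [Final Right Mid]
  take Right:  [Mixin1 Root Mixin2 Outer object] + [Right Mixin3 Mixin2 Outer object] + [Mid Mixin1 Root Mixin2 Outer object] + [Right Mid]
  take Mixin3:  [Mixin1 Root Mixin2 Outer object] + [Mixin3 Mixin2 Outer object] + [Mid Mixin1 Root Mixin2 Outer object] + [Mid]
  take Mid:  [Mixin1 Root Mixin2 Outer object] + [Mixin2 Outer object] + [Mid Mixin1 Root Mixin2 Outer object] + [Mid]
  take Mixin1:  [Mixin1 Root Mixin2 Outer object] + [Mixin2 Outer object] + [Mixin1 Root Mixin2 Outer object]
  take Root:  [Root Mixin2 Outer object] + [Mixin2 Outer object] + [Root Mixin2 Outer object]
  take Mixin2:  [Mixin2 Outer object] + [Mixin2 Outer object] + [Mixin2 Outer object]
  take Outer:  [Outer object] + [Outer object] + [Outer object]
  take object:  [object] + [object] + [object]
MRO: Core Final Right Mixin3 Mid Mixin1 Root Mixin2 Outer object
Mixin3 is at position 3; next is Mid.

Mid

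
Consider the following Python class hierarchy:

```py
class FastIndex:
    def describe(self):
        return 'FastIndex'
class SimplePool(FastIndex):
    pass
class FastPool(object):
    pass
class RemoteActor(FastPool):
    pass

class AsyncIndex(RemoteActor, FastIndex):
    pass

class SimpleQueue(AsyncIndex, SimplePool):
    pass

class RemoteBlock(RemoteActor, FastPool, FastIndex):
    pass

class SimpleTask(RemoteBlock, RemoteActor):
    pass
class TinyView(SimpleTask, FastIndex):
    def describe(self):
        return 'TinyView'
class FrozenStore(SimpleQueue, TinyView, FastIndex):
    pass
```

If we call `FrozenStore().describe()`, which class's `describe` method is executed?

TinyView

L[FrozenStore] = FrozenStore + merge(L[SimpleQueue], L[TinyView], L[FastIndex], [SimpleQueue TinyView FastIndex])
  take SimpleQueue:  [SimpleQueue AsyncIndex RemoteActor FastPool SimplePool FastIndex object] + [TinyView SimpleTask RemoteBlock RemoteActor FastPool FastIndex object] + [FastIndex object] + [SimpleQueue TinyView FastIndex]
  take AsyncIndex:  [AsyncIndex RemoteActor FastPool SimplePool FastIndex object] + [TinyView SimpleTask RemoteBlock RemoteActor FastPool FastIndex object] + [FastIndex object] + [TinyView FastIndex]
  take TinyView:  [RemoteActor FastPool SimplePool FastIndex object] + [TinyView SimpleTask RemoteBlock RemoteActor FastPool FastIndex object] + [FastIndex object] + [TinyView FastIndex]
  take SimpleTask:  [RemoteActor FastPool SimplePool FastIndex object] + [SimpleTask RemoteBlock RemoteActor FastPool FastIndex object] + [FastIndex object] + [FastIndex]
  take RemoteBlock:  [RemoteActor FastPool SimplePool FastIndex object] + [RemoteBlock RemoteActor FastPool FastIndex object] + [FastIndex object] + [FastIndex]
  take RemoteActor:  [RemoteActor FastPool SimplePool FastIndex object] + [RemoteActor FastPool FastIndex object] + [FastIndex object] + [FastIndex]
  take FastPool:  [FastPool SimplePool FastIndex object] + [FastPool FastIndex object] + [FastIndex object] + [FastIndex]
  take SimplePool:  [SimplePool FastIndex object] + [FastIndex object] + [FastIndex object] + [FastIndex]
  take FastIndex:  [FastIndex object] + [FastIndex object] + [FastIndex object] + [FastIndex]
  take object:  [object] + [object] + [object]
MRO: FrozenStore SimpleQueue AsyncIndex TinyView SimpleTask RemoteBlock RemoteActor FastPool SimplePool FastIndex object
describe is defined in: FastIndex, TinyView. First along the MRO is TinyView.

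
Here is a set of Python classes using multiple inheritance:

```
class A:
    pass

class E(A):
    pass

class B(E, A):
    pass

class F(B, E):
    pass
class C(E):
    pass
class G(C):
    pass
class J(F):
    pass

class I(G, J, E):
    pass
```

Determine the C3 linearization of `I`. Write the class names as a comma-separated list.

I, G, C, J, F, B, E, A, object

L[I] = I + merge(L[G], L[J], L[E], [G J E])
  take G:  [G C E A object] + [J F B E A object] + [E A object] + [G J E]
  take C:  [C E A object] + [J F B E A object] + [E A object] + [J E]
  take J:  [E A object] + [J F B E A object] + [E A object] + [J E]
  take F:  [E A object] + [F B E A object] + [E A object] + [E]
  take B:  [E A object] + [B E A object] + [E A object] + [E]
  take E:  [E A object] + [E A object] + [E A object] + [E]
  take A:  [A object] + [A object] + [A object]
  take object:  [object] + [object] + [object]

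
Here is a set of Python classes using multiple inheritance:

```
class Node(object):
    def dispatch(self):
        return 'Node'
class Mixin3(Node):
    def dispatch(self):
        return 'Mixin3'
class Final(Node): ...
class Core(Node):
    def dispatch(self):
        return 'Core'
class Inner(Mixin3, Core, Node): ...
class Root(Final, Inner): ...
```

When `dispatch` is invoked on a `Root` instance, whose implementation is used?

L[Root] = Root + merge(L[Final], L[Inner], [Final Inner])
  take Final:  [Final Node object] + [Inner Mixin3 Core Node object] + [Final Inner]
  take Inner:  [Node object] + [Inner Mixin3 Core Node object] + [Inner]
  take Mixin3:  [Node object] + [Mixin3 Core Node object]
  take Core:  [Node object] + [Core Node object]
  take Node:  [Node object] + [Node object]
  take object:  [object] + [object]
MRO: Root Final Inner Mixin3 Core Node object
dispatch is defined in: Core, Mixin3, Node. First along the MRO is Mixin3.

Mixin3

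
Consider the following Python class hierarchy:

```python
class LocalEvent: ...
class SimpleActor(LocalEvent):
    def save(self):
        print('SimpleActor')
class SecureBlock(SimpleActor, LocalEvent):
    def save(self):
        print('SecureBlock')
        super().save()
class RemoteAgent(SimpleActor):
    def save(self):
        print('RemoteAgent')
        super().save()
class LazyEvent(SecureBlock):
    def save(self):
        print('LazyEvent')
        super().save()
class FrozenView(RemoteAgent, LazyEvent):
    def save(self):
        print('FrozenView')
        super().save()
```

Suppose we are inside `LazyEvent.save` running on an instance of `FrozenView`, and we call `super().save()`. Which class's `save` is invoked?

L[FrozenView] = FrozenView + merge(L[RemoteAgent], L[LazyEvent], [RemoteAgent LazyEvent])
  take RemoteAgent:  [RemoteAgent SimpleActor LocalEvent object] + [LazyEvent SecureBlock SimpleActor LocalEvent object] + [RemoteAgent LazyEvent]
  take LazyEvent:  [SimpleActor LocalEvent object] + [LazyEvent SecureBlock SimpleActor LocalEvent object] + [LazyEvent]
  take SecureBlock:  [SimpleActor LocalEvent object] + [SecureBlock SimpleActor LocalEvent object]
  take SimpleActor:  [SimpleActor LocalEvent object] + [SimpleActor LocalEvent object]
  take LocalEvent:  [LocalEvent object] + [LocalEvent object]
  take object:  [object] + [object]
MRO: FrozenView RemoteAgent LazyEvent SecureBlock SimpleActor LocalEvent object
super() in LazyEvent.save on a FrozenView instance goes to the class after LazyEvent in FrozenView's MRO: SecureBlock.

SecureBlock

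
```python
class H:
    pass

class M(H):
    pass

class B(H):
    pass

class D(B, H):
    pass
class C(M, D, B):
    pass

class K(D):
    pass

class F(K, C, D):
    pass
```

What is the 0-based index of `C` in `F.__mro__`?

2

L[F] = F + merge(L[K], L[C], L[D], [K C D])
  take K:  [K D B H object] + [C M D B H object] + [D B H object] + [K C D]
  take C:  [D B H object] + [C M D B H object] + [D B H object] + [C D]
  take M:  [D B H object] + [M D B H object] + [D B H object] + [D]
  take D:  [D B H object] + [D B H object] + [D B H object] + [D]
  take B:  [B H object] + [B H object] + [B H object]
  take H:  [H object] + [H object] + [H object]
  take object:  [object] + [object] + [object]
MRO: F K C M D B H object
C sits at index 2.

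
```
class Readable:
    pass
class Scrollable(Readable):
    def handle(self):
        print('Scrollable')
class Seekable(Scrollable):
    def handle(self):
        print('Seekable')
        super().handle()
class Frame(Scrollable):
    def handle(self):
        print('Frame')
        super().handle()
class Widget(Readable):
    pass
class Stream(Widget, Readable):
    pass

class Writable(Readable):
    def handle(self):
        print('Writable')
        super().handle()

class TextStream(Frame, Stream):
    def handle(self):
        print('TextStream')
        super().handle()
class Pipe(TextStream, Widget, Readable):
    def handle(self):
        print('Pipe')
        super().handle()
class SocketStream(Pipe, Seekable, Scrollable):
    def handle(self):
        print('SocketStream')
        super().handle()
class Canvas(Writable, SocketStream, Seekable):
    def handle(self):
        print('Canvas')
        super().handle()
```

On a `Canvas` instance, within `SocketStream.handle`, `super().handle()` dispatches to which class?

L[Canvas] = Canvas + merge(L[Writable], L[SocketStream], L[Seekable], [Writable SocketStream Seekable])
  take Writable:  [Writable Readable object] + [SocketStream Pipe TextStream Frame Seekable Scrollable Stream Widget Readable object] + [Seekable Scrollable Readable object] + [Writable SocketStream Seekable]
  take SocketStream:  [Readable object] + [SocketStream Pipe TextStream Frame Seekable Scrollable Stream Widget Readable object] + [Seekable Scrollable Readable object] + [SocketStream Seekable]
  take Pipe:  [Readable object] + [Pipe TextStream Frame Seekable Scrollable Stream Widget Readable object] + [Seekable Scrollable Readable object] + [Seekable]
  take TextStream:  [Readable object] + [TextStream Frame Seekable Scrollable Stream Widget Readable object] + [Seekable Scrollable Readable object] + [Seekable]
  take Frame:  [Readable object] + [Frame Seekable Scrollable Stream Widget Readable object] + [Seekable Scrollable Readable object] + [Seekable]
  take Seekable:  [Readable object] + [Seekable Scrollable Stream Widget Readable object] + [Seekable Scrollable Readable object] + [Seekable]
  take Scrollable:  [Readable object] + [Scrollable Stream Widget Readable object] + [Scrollable Readable object]
  take Stream:  [Readable object] + [Stream Widget Readable object] + [Readable object]
  take Widget:  [Readable object] + [Widget Readable object] + [Readable object]
  take Readable:  [Readable object] + [Readable object] + [Readable object]
  take object:  [object] + [object] + [object]
MRO: Canvas Writable SocketStream Pipe TextStream Frame Seekable Scrollable Stream Widget Readable object
super() in SocketStream.handle on a Canvas instance goes to the class after SocketStream in Canvas's MRO: Pipe.

Pipe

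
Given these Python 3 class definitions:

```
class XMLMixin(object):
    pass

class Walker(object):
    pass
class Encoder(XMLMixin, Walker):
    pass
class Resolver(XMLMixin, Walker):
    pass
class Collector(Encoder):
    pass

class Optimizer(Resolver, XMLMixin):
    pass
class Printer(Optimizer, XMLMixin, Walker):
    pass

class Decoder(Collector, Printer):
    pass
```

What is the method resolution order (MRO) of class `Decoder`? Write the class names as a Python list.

[Decoder, Collector, Encoder, Printer, Optimizer, Resolver, XMLMixin, Walker, object]

L[Decoder] = Decoder + merge(L[Collector], L[Printer], [Collector Printer])
  take Collector:  [Collector Encoder XMLMixin Walker object] + [Printer Optimizer Resolver XMLMixin Walker object] + [Collector Printer]
  take Encoder:  [Encoder XMLMixin Walker object] + [Printer Optimizer Resolver XMLMixin Walker object] + [Printer]
  take Printer:  [XMLMixin Walker object] + [Printer Optimizer Resolver XMLMixin Walker object] + [Printer]
  take Optimizer:  [XMLMixin Walker object] + [Optimizer Resolver XMLMixin Walker object]
  take Resolver:  [XMLMixin Walker object] + [Resolver XMLMixin Walker object]
  take XMLMixin:  [XMLMixin Walker object] + [XMLMixin Walker object]
  take Walker:  [Walker object] + [Walker object]
  take object:  [object] + [object]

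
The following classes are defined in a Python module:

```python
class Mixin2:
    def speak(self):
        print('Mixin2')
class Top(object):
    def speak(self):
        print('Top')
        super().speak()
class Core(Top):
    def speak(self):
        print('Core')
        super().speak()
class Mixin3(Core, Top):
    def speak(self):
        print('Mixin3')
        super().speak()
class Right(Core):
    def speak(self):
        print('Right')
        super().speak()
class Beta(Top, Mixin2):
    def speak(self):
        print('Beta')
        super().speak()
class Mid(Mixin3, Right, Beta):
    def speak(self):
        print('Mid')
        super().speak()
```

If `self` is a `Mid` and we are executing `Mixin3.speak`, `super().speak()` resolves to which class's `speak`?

L[Mid] = Mid + merge(L[Mixin3], L[Right], L[Beta], [Mixin3 Right Beta])
  take Mixin3:  [Mixin3 Core Top object] + [Right Core Top object] + [Beta Top Mixin2 object] + [Mixin3 Right Beta]
  take Right:  [Core Top object] + [Right Core Top object] + [Beta Top Mixin2 object] + [Right Beta]
  take Core:  [Core Top object] + [Core Top object] + [Beta Top Mixin2 object] + [Beta]
  take Beta:  [Top object] + [Top object] + [Beta Top Mixin2 object] + [Beta]
  take Top:  [Top object] + [Top object] + [Top Mixin2 object]
  take Mixin2:  [object] + [object] + [Mixin2 object]
  take object:  [object] + [object] + [object]
MRO: Mid Mixin3 Right Core Beta Top Mixin2 object
super() in Mixin3.speak on a Mid instance goes to the class after Mixin3 in Mid's MRO: Right.

Right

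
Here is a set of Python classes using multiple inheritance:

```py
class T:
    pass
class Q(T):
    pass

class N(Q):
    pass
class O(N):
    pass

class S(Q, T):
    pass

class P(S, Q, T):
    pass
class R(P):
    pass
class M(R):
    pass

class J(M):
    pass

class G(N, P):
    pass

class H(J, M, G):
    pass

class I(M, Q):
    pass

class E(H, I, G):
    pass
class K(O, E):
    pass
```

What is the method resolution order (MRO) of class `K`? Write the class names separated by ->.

K -> O -> E -> H -> J -> I -> M -> R -> G -> N -> P -> S -> Q -> T -> object

L[K] = K + merge(L[O], L[E], [O E])
  take O:  [O N Q T object] + [E H J I M R G N P S Q T object] + [O E]
  take E:  [N Q T object] + [E H J I M R G N P S Q T object] + [E]
  take H:  [N Q T object] + [H J I M R G N P S Q T object]
  take J:  [N Q T object] + [J I M R G N P S Q T object]
  take I:  [N Q T object] + [I M R G N P S Q T object]
  take M:  [N Q T object] + [M R G N P S Q T object]
  take R:  [N Q T object] + [R G N P S Q T object]
  take G:  [N Q T object] + [G N P S Q T object]
  take N:  [N Q T object] + [N P S Q T object]
  take P:  [Q T object] + [P S Q T object]
  take S:  [Q T object] + [S Q T object]
  take Q:  [Q T object] + [Q T object]
  take T:  [T object] + [T object]
  take object:  [object] + [object]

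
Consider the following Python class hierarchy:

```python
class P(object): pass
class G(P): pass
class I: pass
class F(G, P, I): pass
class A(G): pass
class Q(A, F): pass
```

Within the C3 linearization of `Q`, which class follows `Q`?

L[Q] = Q + merge(L[A], L[F], [A F])
  take A:  [A G P object] + [F G P I object] + [A F]
  take F:  [G P object] + [F G P I object] + [F]
  take G:  [G P object] + [G P I object]
  take P:  [P object] + [P I object]
  take I:  [object] + [I object]
  take object:  [object] + [object]
MRO: Q A F G P I object
Q is at position 0; next is A.

A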